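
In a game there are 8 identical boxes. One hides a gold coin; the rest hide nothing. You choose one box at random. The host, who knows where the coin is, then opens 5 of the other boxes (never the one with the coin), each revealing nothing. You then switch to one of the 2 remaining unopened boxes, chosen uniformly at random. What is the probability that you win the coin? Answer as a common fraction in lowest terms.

Your original box holds the coin with probability 1/8, so the other 7 collectively hold it with probability 7/8.
The host can always find 5 empty boxes to open, so the reveals don't change that 7/8; it is now spread over the 2 remaining unopened boxes.
P(win by switching) = (7/8) · (1/2) = 7/16.

7/16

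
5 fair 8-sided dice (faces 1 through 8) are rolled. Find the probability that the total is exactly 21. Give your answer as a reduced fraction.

595/8192

There are 8^5 = 32768 equally likely outcomes.
The number of ordered 5-tuples from {1,…,8} summing to 21 is 2380.
P(sum = 21) = 2380/32768 = 595/8192.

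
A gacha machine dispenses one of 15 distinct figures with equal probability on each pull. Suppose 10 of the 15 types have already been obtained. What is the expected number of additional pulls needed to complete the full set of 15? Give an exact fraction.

Starting from 10 distinct types, each trial gives a new one with probability (15−i)/15 when i types are held, so the wait for the next new type is 15/(15−i).
E = 15/5 + 15/4 + 15/3 + 15/2 + 15/1 = 137/4.

137/4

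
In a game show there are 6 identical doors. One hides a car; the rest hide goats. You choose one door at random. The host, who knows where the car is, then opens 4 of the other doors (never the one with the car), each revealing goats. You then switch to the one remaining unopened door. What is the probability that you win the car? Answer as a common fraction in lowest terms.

Your original door holds the car with probability 1/6, so the other 5 collectively hold it with probability 5/6.
The host can always find 4 empty doors to open, so the reveals don't change that 5/6; it is now spread over the 1 remaining unopened door.
P(win by switching) = (5/6) · (1/1) = 5/6.

5/6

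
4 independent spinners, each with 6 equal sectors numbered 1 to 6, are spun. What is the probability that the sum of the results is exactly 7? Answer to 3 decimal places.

There are 6^4 = 1296 equally likely outcomes.
The number of ordered 4-tuples from {1,…,6} summing to 7 is 20.
P(sum = 7) = 20/1296 = 5/324 ≈ 0.015.

0.015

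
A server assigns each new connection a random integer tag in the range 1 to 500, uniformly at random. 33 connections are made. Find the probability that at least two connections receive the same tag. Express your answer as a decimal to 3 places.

0.660

It's easier to compute the probability that all 33 are distinct.
P(all distinct) = 500/500 · 499/500 · ··· · 468/500 ≈ 0.340.
So the probability of at least one match is 1 − 0.340 = 0.660.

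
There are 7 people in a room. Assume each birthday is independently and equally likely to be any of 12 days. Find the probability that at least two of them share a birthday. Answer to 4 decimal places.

It's easier to compute the probability that all 7 are distinct.
P(all distinct) = 12/12 · 11/12 · ··· · 6/12 ≈ 0.1114.
So the probability of at least one match is 1 − 0.1114 = 0.8886.

0.8886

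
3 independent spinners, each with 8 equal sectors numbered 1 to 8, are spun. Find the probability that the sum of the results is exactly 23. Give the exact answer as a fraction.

3/512

There are 8^3 = 512 equally likely outcomes.
The number of ordered 3-tuples from {1,…,8} summing to 23 is 3.
P(sum = 23) = 3/512.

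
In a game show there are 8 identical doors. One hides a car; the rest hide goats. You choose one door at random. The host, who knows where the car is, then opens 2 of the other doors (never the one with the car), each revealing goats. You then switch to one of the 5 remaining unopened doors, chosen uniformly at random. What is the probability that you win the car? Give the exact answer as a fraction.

7/40

Your original door holds the car with probability 1/8, so the other 7 collectively hold it with probability 7/8.
The host can always find 2 empty doors to open, so the reveals don't change that 7/8; it is now spread over the 5 remaining unopened doors.
P(win by switching) = (7/8) · (1/5) = 7/40.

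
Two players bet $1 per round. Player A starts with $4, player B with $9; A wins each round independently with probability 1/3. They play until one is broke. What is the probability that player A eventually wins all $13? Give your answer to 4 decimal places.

Let r = q/p = (2/3)/(1/3) = 2. The recurrence P(i) = p·P(i+1) + q·P(i−1) with P(0)=0, P(13)=1 gives P(i) = (1 − r^i)/(1 − r^13).
P(4) = (1 − (2)^4) / (1 − (2)^13) = 15/8191 ≈ 0.0018.

0.0018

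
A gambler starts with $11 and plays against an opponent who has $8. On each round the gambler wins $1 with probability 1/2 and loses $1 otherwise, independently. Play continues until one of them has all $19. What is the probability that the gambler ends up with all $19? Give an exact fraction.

With a fair step, P(i) = ½P(i−1) + ½P(i+1) with P(0)=0, P(19)=1 has the linear solution P(i) = i/19.
P(11) = 11/19.

11/19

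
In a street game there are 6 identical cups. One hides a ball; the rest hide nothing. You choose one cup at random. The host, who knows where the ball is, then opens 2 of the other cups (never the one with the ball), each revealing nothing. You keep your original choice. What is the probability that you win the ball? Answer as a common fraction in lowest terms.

The host can always open 2 empty cups regardless of your choice, so the reveals give no information about your original cup.
P(win by staying) = 1/6.

1/6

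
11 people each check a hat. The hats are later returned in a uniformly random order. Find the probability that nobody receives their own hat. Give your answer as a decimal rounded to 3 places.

This is the derangement probability: permutations of 11 with no fixed point.
D(11) = 11! · (1 − 1/1! + 1/2! − ··· + (−1)^11/11!) = 14684570.
P = 14684570/39916800 = 1468457/3991680 ≈ 0.368.

0.368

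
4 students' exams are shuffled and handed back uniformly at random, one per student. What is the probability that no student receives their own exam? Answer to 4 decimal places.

This is the derangement probability: permutations of 4 with no fixed point.
D(4) = 4! · (1 − 1/1! + 1/2! − ··· + (−1)^4/4!) = 9.
P = 9/24 = 3/8 ≈ 0.3750.

0.3750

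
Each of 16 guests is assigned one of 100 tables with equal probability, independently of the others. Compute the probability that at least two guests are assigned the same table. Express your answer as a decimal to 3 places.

It's easier to compute the probability that all 16 are distinct.
P(all distinct) = 100/100 · 99/100 · ··· · 85/100 ≈ 0.282.
So the probability of at least one match is 1 − 0.282 = 0.718.

0.718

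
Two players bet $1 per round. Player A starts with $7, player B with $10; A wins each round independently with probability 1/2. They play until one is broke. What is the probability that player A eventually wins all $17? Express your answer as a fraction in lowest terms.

With a fair step, P(i) = ½P(i−1) + ½P(i+1) with P(0)=0, P(17)=1 has the linear solution P(i) = i/17.
P(7) = 7/17.

7/17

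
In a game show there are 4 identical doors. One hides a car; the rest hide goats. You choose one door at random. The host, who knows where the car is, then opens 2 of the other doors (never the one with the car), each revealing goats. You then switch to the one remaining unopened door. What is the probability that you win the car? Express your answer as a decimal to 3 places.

Your original door holds the car with probability 1/4, so the other 3 collectively hold it with probability 3/4.
The host can always find 2 empty doors to open, so the reveals don't change that 3/4; it is now spread over the 1 remaining unopened door.
P(win by switching) = (3/4) · (1/1) = 3/4 ≈ 0.750.

0.750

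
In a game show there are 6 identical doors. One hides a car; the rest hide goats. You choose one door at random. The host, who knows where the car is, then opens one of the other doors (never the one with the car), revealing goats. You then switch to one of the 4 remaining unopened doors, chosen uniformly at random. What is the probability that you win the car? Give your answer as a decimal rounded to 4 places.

0.2083

Your original door holds the car with probability 1/6, so the other 5 collectively hold it with probability 5/6.
The host can always find an empty door to open, so this doesn't change that 5/6; it is now spread over the 4 remaining unopened doors.
P(win by switching) = (5/6) · (1/4) = 5/24 ≈ 0.2083.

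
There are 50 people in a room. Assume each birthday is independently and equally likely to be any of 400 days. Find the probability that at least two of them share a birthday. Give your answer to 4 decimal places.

It's easier to compute the probability that all 50 are distinct.
P(all distinct) = 400/400 · 399/400 · ··· · 351/400 ≈ 0.0409.
So the probability of at least one match is 1 − 0.0409 = 0.9591.

0.9591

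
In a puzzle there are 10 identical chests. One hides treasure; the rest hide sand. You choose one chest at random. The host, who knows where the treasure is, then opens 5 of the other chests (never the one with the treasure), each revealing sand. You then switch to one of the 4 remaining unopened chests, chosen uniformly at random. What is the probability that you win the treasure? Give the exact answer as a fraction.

9/40

Your original chest holds the treasure with probability 1/10, so the other 9 collectively hold it with probability 9/10.
The host can always find 5 empty chests to open, so the reveals don't change that 9/10; it is now spread over the 4 remaining unopened chests.
P(win by switching) = (9/10) · (1/4) = 9/40.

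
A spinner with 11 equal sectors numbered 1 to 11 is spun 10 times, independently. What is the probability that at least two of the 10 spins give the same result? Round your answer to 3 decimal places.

P(all 10 different) = 11/11 · 10/11 · ··· · 2/11 ≈ 0.002.
P(at least two equal) = 1 − 0.002 = 0.998.

0.998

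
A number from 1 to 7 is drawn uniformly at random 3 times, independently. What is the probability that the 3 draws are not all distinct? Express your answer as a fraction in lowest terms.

19/49

P(all 3 different) = 7/7 · 6/7 · ··· · 5/7 = 30/49.
P(at least two equal) = 1 − 30/49 = 19/49.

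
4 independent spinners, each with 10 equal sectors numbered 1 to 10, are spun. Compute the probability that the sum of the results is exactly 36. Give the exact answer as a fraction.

7/2000

There are 10^4 = 10000 equally likely outcomes.
The number of ordered 4-tuples from {1,…,10} summing to 36 is 35.
P(sum = 36) = 35/10000 = 7/2000.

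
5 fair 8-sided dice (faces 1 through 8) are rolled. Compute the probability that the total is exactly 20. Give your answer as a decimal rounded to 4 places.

There are 8^5 = 32768 equally likely outcomes.
The number of ordered 5-tuples from {1,…,8} summing to 20 is 2226.
P(sum = 20) = 2226/32768 = 1113/16384 ≈ 0.0679.

0.0679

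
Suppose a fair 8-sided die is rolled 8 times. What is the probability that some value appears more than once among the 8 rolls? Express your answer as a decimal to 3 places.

0.998

P(all 8 different) = 8/8 · 7/8 · ··· · 1/8 ≈ 0.002.
P(at least two equal) = 1 − 0.002 = 0.998.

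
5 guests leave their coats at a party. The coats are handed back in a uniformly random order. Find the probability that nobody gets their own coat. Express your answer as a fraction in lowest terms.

This is the derangement probability: permutations of 5 with no fixed point.
D(5) = 5! · (1 − 1/1! + 1/2! − ··· + (−1)^5/5!) = 44.
P = 44/120 = 11/30.

11/30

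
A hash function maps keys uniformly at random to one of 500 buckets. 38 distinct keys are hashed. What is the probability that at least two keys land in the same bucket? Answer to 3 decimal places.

It's easier to compute the probability that all 38 are distinct.
P(all distinct) = 500/500 · 499/500 · ··· · 463/500 ≈ 0.236.
So the probability of at least one match is 1 − 0.236 = 0.764.

0.764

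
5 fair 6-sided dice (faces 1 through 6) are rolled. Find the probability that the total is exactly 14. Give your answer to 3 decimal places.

0.069

There are 6^5 = 7776 equally likely outcomes.
The number of ordered 5-tuples from {1,…,6} summing to 14 is 540.
P(sum = 14) = 540/7776 = 5/72 ≈ 0.069.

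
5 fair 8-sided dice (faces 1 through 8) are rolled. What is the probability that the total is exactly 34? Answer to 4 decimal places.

0.0064

There are 8^5 = 32768 equally likely outcomes.
The number of ordered 5-tuples from {1,…,8} summing to 34 is 210.
P(sum = 34) = 210/32768 = 105/16384 ≈ 0.0064.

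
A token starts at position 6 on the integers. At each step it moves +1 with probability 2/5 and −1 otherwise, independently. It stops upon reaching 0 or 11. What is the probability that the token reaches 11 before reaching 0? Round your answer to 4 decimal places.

0.1215

Let r = q/p = (3/5)/(2/5) = 3/2. The recurrence P(i) = p·P(i+1) + q·P(i−1) with P(0)=0, P(11)=1 gives P(i) = (1 − r^i)/(1 − r^11).
P(6) = (1 − (3/2)^6) / (1 − (3/2)^11) = 21280/175099 ≈ 0.1215.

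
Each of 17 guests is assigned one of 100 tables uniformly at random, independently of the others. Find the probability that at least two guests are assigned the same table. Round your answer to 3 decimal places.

0.763

It's easier to compute the probability that all 17 are distinct.
P(all distinct) = 100/100 · 99/100 · ··· · 84/100 ≈ 0.237.
So the probability of at least one match is 1 − 0.237 = 0.763.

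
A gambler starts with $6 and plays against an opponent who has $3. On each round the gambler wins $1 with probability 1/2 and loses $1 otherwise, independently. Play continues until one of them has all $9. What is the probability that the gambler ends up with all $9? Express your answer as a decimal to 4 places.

With a fair step, P(i) = ½P(i−1) + ½P(i+1) with P(0)=0, P(9)=1 has the linear solution P(i) = i/9.
P(6) = 6/9 = 2/3 ≈ 0.6667.

0.6667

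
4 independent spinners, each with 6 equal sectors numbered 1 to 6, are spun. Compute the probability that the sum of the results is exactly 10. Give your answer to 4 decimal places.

There are 6^4 = 1296 equally likely outcomes.
The number of ordered 4-tuples from {1,…,6} summing to 10 is 80.
P(sum = 10) = 80/1296 = 5/81 ≈ 0.0617.

0.0617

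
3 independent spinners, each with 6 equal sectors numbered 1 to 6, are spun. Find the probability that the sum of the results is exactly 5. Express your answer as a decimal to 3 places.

There are 6^3 = 216 equally likely outcomes.
The number of ordered 3-tuples from {1,…,6} summing to 5 is 6.
P(sum = 5) = 6/216 = 1/36 ≈ 0.028.

0.028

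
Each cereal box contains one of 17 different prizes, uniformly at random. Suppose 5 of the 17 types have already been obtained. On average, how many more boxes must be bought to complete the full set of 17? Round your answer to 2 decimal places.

52.75

Starting from 5 distinct types, each trial gives a new one with probability (17−i)/17 when i types are held, so the wait for the next new type is 17/(17−i).
E = 17/12 + 17/11 + 17/10 + 17/9 + 17/8 + 17/7 + 17/6 + 17/5 + 17/4 + 17/3 + 17/2 + 17/1 = 1462357/27720 ≈ 52.75.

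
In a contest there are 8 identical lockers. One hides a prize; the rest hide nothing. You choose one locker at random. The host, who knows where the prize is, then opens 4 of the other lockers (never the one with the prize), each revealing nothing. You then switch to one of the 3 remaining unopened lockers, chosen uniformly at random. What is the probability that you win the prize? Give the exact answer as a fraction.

Your original locker holds the prize with probability 1/8, so the other 7 collectively hold it with probability 7/8.
The host can always find 4 empty lockers to open, so the reveals don't change that 7/8; it is now spread over the 3 remaining unopened lockers.
P(win by switching) = (7/8) · (1/3) = 7/24.

7/24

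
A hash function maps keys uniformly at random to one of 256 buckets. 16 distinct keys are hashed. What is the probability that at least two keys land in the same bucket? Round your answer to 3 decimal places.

It's easier to compute the probability that all 16 are distinct.
P(all distinct) = 256/256 · 255/256 · ··· · 241/256 ≈ 0.620.
So the probability of at least one match is 1 − 0.620 = 0.380.

0.380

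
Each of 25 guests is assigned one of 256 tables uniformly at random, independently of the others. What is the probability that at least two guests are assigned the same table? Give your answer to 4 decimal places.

0.7021

It's easier to compute the probability that all 25 are distinct.
P(all distinct) = 256/256 · 255/256 · ··· · 232/256 ≈ 0.2979.
So the probability of at least one match is 1 − 0.2979 = 0.7021.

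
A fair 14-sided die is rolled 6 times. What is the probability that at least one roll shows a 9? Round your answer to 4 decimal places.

0.3590

P(no roll shows a 9) = (13/14)^6 ≈ 0.6410.
P(at least one) = 1 − 0.6410 = 0.3590.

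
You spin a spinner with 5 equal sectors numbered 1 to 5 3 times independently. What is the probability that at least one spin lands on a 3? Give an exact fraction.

P(no spin lands on a 3) = (4/5)^3 = 64/125.
P(at least one) = 1 − 64/125 = 61/125.

61/125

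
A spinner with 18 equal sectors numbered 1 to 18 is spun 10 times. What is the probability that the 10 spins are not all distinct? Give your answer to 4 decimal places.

P(all 10 different) = 18/18 · 17/18 · ··· · 9/18 ≈ 0.0445.
P(at least two equal) = 1 − 0.0445 = 0.9555.

0.9555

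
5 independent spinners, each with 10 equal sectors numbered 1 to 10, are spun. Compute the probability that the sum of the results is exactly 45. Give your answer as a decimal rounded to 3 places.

There are 10^5 = 100000 equally likely outcomes.
The number of ordered 5-tuples from {1,…,10} summing to 45 is 126.
P(sum = 45) = 126/100000 = 63/50000 ≈ 0.001.

0.001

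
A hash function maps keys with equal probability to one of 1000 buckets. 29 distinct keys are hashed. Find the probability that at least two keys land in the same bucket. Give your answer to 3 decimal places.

It's easier to compute the probability that all 29 are distinct.
P(all distinct) = 1000/1000 · 999/1000 · ··· · 972/1000 ≈ 0.664.
So the probability of at least one match is 1 − 0.664 = 0.336.

0.336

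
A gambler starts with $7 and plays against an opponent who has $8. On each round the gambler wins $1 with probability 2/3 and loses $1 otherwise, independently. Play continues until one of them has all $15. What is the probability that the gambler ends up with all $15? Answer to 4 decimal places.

0.9922

Let r = q/p = (1/3)/(2/3) = 1/2. The recurrence P(i) = p·P(i+1) + q·P(i−1) with P(0)=0, P(15)=1 gives P(i) = (1 − r^i)/(1 − r^15).
P(7) = (1 − (1/2)^7) / (1 − (1/2)^15) = 32512/32767 ≈ 0.9922.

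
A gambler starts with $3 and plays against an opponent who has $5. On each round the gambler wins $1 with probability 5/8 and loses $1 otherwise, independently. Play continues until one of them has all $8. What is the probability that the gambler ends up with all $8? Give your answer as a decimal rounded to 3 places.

Let r = q/p = (3/8)/(5/8) = 3/5. The recurrence P(i) = p·P(i+1) + q·P(i−1) with P(0)=0, P(8)=1 gives P(i) = (1 − r^i)/(1 − r^8).
P(3) = (1 − (3/5)^3) / (1 − (3/5)^8) = 153125/192032 ≈ 0.797.

0.797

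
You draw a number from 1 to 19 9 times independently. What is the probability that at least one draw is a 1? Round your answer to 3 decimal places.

0.385

P(no draw is a 1) = (18/19)^9 ≈ 0.615.
P(at least one) = 1 − 0.615 = 0.385.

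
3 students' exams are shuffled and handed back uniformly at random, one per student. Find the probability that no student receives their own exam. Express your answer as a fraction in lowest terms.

This is the derangement probability: permutations of 3 with no fixed point.
D(3) = 3! · (1 − 1/1! + 1/2! − ··· + (−1)^3/3!) = 2.
P = 2/6 = 1/3.

1/3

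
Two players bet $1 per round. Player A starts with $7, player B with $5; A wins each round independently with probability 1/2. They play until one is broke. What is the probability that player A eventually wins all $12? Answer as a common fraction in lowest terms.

With a fair step, P(i) = ½P(i−1) + ½P(i+1) with P(0)=0, P(12)=1 has the linear solution P(i) = i/12.
P(7) = 7/12.

7/12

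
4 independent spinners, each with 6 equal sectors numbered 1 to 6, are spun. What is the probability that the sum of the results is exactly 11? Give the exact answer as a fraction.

There are 6^4 = 1296 equally likely outcomes.
The number of ordered 4-tuples from {1,…,6} summing to 11 is 104.
P(sum = 11) = 104/1296 = 13/162.

13/162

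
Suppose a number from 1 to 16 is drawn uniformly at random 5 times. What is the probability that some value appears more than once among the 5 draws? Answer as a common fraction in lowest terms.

4097/8192

P(all 5 different) = 16/16 · 15/16 · ··· · 12/16 = 4095/8192.
P(at least two equal) = 1 − 4095/8192 = 4097/8192.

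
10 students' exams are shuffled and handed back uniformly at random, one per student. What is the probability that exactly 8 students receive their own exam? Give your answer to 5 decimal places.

0.00001

Choose which 8 of the 10 are fixed: C(10,8) = 45 ways.
The remaining 2 must have no fixed point: D(2) = 1.
P = 45·1/3628800 = 1/80640 ≈ 0.00001.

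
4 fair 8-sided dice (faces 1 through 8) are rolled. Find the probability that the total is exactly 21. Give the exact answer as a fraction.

71/1024

There are 8^4 = 4096 equally likely outcomes.
The number of ordered 4-tuples from {1,…,8} summing to 21 is 284.
P(sum = 21) = 284/4096 = 71/1024.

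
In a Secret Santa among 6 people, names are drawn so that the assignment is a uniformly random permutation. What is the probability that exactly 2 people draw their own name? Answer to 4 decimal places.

0.1875

Choose which 2 of the 6 are fixed: C(6,2) = 15 ways.
The remaining 4 must have no fixed point: D(4) = 9.
P = 15·9/720 = 3/16 ≈ 0.1875.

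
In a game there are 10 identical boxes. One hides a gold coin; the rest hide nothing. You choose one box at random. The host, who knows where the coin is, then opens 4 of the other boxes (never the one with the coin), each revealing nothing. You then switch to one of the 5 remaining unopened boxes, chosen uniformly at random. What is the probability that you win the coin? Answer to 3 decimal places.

0.180

Your original box holds the coin with probability 1/10, so the other 9 collectively hold it with probability 9/10.
The host can always find 4 empty boxes to open, so the reveals don't change that 9/10; it is now spread over the 5 remaining unopened boxes.
P(win by switching) = (9/10) · (1/5) = 9/50 ≈ 0.180.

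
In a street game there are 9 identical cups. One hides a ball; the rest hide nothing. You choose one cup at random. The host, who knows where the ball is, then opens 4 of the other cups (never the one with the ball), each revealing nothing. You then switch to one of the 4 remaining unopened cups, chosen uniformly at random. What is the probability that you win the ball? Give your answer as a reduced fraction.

2/9

Your original cup holds the ball with probability 1/9, so the other 8 collectively hold it with probability 8/9.
The host can always find 4 empty cups to open, so the reveals don't change that 8/9; it is now spread over the 4 remaining unopened cups.
P(win by switching) = (8/9) · (1/4) = 2/9.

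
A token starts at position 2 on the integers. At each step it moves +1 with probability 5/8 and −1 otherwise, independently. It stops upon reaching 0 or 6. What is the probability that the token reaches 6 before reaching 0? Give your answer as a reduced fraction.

Let r = q/p = (3/8)/(5/8) = 3/5. The recurrence P(i) = p·P(i+1) + q·P(i−1) with P(0)=0, P(6)=1 gives P(i) = (1 − r^i)/(1 − r^6).
P(2) = (1 − (3/5)^2) / (1 − (3/5)^6) = 625/931.

625/931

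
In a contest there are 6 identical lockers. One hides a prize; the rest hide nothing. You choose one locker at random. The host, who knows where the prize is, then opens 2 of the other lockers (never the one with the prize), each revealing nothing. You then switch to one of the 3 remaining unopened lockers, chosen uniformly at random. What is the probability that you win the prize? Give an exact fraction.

5/18

Your original locker holds the prize with probability 1/6, so the other 5 collectively hold it with probability 5/6.
The host can always find 2 empty lockers to open, so the reveals don't change that 5/6; it is now spread over the 3 remaining unopened lockers.
P(win by switching) = (5/6) · (1/3) = 5/18.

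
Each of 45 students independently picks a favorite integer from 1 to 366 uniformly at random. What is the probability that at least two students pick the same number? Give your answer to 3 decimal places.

0.940

It's easier to compute the probability that all 45 are distinct.
P(all distinct) = 366/366 · 365/366 · ··· · 322/366 ≈ 0.060.
So the probability of at least one match is 1 − 0.060 = 0.940.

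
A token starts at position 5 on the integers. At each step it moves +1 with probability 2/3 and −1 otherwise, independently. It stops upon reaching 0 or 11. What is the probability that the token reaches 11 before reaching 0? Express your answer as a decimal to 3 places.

0.969

Let r = q/p = (1/3)/(2/3) = 1/2. The recurrence P(i) = p·P(i+1) + q·P(i−1) with P(0)=0, P(11)=1 gives P(i) = (1 − r^i)/(1 − r^11).
P(5) = (1 − (1/2)^5) / (1 − (1/2)^11) = 1984/2047 ≈ 0.969.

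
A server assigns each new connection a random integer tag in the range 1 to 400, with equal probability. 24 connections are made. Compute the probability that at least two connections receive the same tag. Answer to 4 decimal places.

0.5054

It's easier to compute the probability that all 24 are distinct.
P(all distinct) = 400/400 · 399/400 · ··· · 377/400 ≈ 0.4946.
So the probability of at least one match is 1 − 0.4946 = 0.5054.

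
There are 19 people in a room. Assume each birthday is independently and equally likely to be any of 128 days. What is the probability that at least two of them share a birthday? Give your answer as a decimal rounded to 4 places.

0.7547

It's easier to compute the probability that all 19 are distinct.
P(all distinct) = 128/128 · 127/128 · ··· · 110/128 ≈ 0.2453.
So the probability of at least one match is 1 − 0.2453 = 0.7547.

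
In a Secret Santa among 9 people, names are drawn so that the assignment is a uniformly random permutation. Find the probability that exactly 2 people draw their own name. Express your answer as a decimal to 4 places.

Choose which 2 of the 9 are fixed: C(9,2) = 36 ways.
The remaining 7 must have no fixed point: D(7) = 1854.
P = 36·1854/362880 = 103/560 ≈ 0.1839.

0.1839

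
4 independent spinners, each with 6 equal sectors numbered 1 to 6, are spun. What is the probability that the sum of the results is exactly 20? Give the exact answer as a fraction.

35/1296

There are 6^4 = 1296 equally likely outcomes.
The number of ordered 4-tuples from {1,…,6} summing to 20 is 35.
P(sum = 20) = 35/1296.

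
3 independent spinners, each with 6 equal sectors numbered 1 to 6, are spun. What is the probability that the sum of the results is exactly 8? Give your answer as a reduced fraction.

There are 6^3 = 216 equally likely outcomes.
The number of ordered 3-tuples from {1,…,6} summing to 8 is 21.
P(sum = 8) = 21/216 = 7/72.

7/72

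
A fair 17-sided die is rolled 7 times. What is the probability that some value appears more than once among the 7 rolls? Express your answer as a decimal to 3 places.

P(all 7 different) = 17/17 · 16/17 · ··· · 11/17 ≈ 0.239.
P(at least two equal) = 1 − 0.239 = 0.761.

0.761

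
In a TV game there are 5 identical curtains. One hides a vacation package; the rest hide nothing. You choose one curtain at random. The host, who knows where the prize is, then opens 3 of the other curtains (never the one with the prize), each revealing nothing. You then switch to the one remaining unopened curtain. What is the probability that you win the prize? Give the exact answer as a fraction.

4/5

Your original curtain holds the prize with probability 1/5, so the other 4 collectively hold it with probability 4/5.
The host can always find 3 empty curtains to open, so the reveals don't change that 4/5; it is now spread over the 1 remaining unopened curtain.
P(win by switching) = (4/5) · (1/1) = 4/5.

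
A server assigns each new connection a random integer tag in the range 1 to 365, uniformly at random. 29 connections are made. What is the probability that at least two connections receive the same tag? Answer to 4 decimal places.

It's easier to compute the probability that all 29 are distinct.
P(all distinct) = 365/365 · 364/365 · ··· · 337/365 ≈ 0.3190.
So the probability of at least one match is 1 − 0.3190 = 0.6810.

0.6810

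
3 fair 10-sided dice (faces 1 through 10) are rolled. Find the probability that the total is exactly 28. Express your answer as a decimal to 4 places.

0.0060

There are 10^3 = 1000 equally likely outcomes.
The number of ordered 3-tuples from {1,…,10} summing to 28 is 6.
P(sum = 28) = 6/1000 = 3/500 ≈ 0.0060.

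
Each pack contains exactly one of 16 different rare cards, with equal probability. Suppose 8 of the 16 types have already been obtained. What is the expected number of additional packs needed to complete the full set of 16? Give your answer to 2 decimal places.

43.49

Starting from 8 distinct types, each trial gives a new one with probability (16−i)/16 when i types are held, so the wait for the next new type is 16/(16−i).
E = 16/8 + 16/7 + 16/6 + 16/5 + 16/4 + 16/3 + 16/2 + 16/1 = 1522/35 ≈ 43.49.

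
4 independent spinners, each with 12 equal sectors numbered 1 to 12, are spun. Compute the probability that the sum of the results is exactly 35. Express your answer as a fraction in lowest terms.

There are 12^4 = 20736 equally likely outcomes.
The number of ordered 4-tuples from {1,…,12} summing to 35 is 544.
P(sum = 35) = 544/20736 = 17/648.

17/648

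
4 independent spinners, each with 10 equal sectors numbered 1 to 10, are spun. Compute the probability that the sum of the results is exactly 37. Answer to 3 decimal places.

0.002

There are 10^4 = 10000 equally likely outcomes.
The number of ordered 4-tuples from {1,…,10} summing to 37 is 20.
P(sum = 37) = 20/10000 = 1/500 ≈ 0.002.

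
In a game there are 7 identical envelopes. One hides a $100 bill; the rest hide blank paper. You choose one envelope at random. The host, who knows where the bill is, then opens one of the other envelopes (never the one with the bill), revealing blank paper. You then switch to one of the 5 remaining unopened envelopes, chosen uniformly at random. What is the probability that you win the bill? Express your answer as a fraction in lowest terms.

6/35

Your original envelope holds the bill with probability 1/7, so the other 6 collectively hold it with probability 6/7.
The host can always find an empty envelope to open, so this doesn't change that 6/7; it is now spread over the 5 remaining unopened envelopes.
P(win by switching) = (6/7) · (1/5) = 6/35.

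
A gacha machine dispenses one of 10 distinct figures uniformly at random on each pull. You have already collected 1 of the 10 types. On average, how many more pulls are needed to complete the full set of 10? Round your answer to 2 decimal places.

28.29

Starting from 1 distinct type, each trial gives a new one with probability (10−i)/10 when i types are held, so the wait for the next new type is 10/(10−i).
E = 10/9 + 10/8 + 10/7 + 10/6 + 10/5 + 10/4 + 10/3 + 10/2 + 10/1 = 7129/252 ≈ 28.29.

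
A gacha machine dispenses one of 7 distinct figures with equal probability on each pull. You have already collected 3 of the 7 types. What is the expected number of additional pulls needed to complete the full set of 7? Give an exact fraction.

Starting from 3 distinct types, each trial gives a new one with probability (7−i)/7 when i types are held, so the wait for the next new type is 7/(7−i).
E = 7/4 + 7/3 + 7/2 + 7/1 = 175/12.

175/12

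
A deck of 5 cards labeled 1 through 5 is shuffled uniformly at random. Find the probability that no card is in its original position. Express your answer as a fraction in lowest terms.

This is the derangement probability: permutations of 5 with no fixed point.
D(5) = 5! · (1 − 1/1! + 1/2! − ··· + (−1)^5/5!) = 44.
P = 44/120 = 11/30.

11/30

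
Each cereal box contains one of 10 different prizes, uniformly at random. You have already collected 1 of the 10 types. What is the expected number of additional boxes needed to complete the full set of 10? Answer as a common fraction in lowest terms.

7129/252

Starting from 1 distinct type, each trial gives a new one with probability (10−i)/10 when i types are held, so the wait for the next new type is 10/(10−i).
E = 10/9 + 10/8 + 10/7 + 10/6 + 10/5 + 10/4 + 10/3 + 10/2 + 10/1 = 7129/252.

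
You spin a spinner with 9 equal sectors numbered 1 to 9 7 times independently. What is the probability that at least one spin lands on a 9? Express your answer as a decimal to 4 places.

0.5615

P(no spin lands on a 9) = (8/9)^7 ≈ 0.4385.
P(at least one) = 1 − 0.4385 = 0.5615.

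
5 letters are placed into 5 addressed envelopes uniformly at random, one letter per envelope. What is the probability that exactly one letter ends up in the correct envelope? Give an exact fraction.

3/8

Choose which one is fixed: C(5,1) = 5 ways.
The remaining 4 must have no fixed point: D(4) = 9.
P = 5·9/120 = 3/8.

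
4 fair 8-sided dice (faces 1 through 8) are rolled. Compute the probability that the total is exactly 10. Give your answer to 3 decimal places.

0.021

There are 8^4 = 4096 equally likely outcomes.
The number of ordered 4-tuples from {1,…,8} summing to 10 is 84.
P(sum = 10) = 84/4096 = 21/1024 ≈ 0.021.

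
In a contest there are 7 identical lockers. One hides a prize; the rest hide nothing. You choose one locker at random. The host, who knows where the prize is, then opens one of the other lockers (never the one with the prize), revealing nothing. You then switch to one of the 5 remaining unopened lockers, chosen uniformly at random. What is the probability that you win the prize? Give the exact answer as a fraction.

Your original locker holds the prize with probability 1/7, so the other 6 collectively hold it with probability 6/7.
The host can always find an empty locker to open, so this doesn't change that 6/7; it is now spread over the 5 remaining unopened lockers.
P(win by switching) = (6/7) · (1/5) = 6/35.

6/35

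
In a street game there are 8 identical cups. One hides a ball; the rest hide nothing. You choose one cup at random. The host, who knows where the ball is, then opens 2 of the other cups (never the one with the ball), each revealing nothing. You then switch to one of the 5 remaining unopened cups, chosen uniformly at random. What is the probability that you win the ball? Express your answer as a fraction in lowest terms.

7/40

Your original cup holds the ball with probability 1/8, so the other 7 collectively hold it with probability 7/8.
The host can always find 2 empty cups to open, so the reveals don't change that 7/8; it is now spread over the 5 remaining unopened cups.
P(win by switching) = (7/8) · (1/5) = 7/40.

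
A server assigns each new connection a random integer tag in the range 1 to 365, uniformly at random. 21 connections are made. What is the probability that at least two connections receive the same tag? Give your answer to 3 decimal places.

0.444

It's easier to compute the probability that all 21 are distinct.
P(all distinct) = 365/365 · 364/365 · ··· · 345/365 ≈ 0.556.
So the probability of at least one match is 1 − 0.556 = 0.444.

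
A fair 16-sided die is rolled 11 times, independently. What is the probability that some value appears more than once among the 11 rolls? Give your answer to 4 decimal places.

P(all 11 different) = 16/16 · 15/16 · ··· · 6/16 ≈ 0.0099.
P(at least two equal) = 1 − 0.0099 = 0.9901.

0.9901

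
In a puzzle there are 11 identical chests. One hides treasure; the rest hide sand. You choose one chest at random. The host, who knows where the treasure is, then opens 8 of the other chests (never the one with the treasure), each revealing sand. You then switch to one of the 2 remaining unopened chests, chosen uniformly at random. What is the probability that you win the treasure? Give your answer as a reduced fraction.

5/11

Your original chest holds the treasure with probability 1/11, so the other 10 collectively hold it with probability 10/11.
The host can always find 8 empty chests to open, so the reveals don't change that 10/11; it is now spread over the 2 remaining unopened chests.
P(win by switching) = (10/11) · (1/2) = 5/11.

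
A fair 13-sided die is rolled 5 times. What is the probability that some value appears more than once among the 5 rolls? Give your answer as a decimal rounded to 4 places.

P(all 5 different) = 13/13 · 12/13 · ··· · 9/13 ≈ 0.4160.
P(at least two equal) = 1 − 0.4160 = 0.5840.

0.5840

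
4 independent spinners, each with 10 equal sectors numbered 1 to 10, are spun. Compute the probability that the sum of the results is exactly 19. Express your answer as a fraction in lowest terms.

37/625

There are 10^4 = 10000 equally likely outcomes.
The number of ordered 4-tuples from {1,…,10} summing to 19 is 592.
P(sum = 19) = 592/10000 = 37/625.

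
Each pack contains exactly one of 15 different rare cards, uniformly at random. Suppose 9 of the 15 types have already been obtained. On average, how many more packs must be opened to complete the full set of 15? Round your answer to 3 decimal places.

Starting from 9 distinct types, each trial gives a new one with probability (15−i)/15 when i types are held, so the wait for the next new type is 15/(15−i).
E = 15/6 + 15/5 + 15/4 + 15/3 + 15/2 + 15/1 = 147/4 ≈ 36.750.

36.750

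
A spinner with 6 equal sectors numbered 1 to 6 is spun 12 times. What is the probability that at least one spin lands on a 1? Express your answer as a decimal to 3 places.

0.888

P(no spin lands on a 1) = (5/6)^12 ≈ 0.112.
P(at least one) = 1 − 0.112 = 0.888.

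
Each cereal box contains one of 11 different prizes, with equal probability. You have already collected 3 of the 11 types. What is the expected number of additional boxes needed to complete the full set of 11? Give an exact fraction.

Starting from 3 distinct types, each trial gives a new one with probability (11−i)/11 when i types are held, so the wait for the next new type is 11/(11−i).
E = 11/8 + 11/7 + 11/6 + 11/5 + 11/4 + 11/3 + 11/2 + 11/1 = 8371/280.

8371/280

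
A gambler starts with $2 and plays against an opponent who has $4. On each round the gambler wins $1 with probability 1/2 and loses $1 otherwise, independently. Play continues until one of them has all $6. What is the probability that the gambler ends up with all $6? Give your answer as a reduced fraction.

1/3

With a fair step, P(i) = ½P(i−1) + ½P(i+1) with P(0)=0, P(6)=1 has the linear solution P(i) = i/6.
P(2) = 2/6 = 1/3.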